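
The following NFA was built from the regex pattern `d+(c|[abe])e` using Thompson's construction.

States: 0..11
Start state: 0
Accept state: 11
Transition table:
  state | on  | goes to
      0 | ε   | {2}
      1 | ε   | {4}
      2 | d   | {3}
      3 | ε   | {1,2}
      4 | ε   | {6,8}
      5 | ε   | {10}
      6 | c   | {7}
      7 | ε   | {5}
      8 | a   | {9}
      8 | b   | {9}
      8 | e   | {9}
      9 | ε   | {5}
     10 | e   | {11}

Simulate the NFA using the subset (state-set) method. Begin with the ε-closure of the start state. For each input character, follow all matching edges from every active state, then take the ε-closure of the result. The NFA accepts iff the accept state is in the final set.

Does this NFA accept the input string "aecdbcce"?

start: ε-closure({0}) = {0,2}
'a' @ 1: {}  — no active states
rest 'ecdbcce' ignored (set empty)
final: {}; accept 11 not in set

Answer: REJECT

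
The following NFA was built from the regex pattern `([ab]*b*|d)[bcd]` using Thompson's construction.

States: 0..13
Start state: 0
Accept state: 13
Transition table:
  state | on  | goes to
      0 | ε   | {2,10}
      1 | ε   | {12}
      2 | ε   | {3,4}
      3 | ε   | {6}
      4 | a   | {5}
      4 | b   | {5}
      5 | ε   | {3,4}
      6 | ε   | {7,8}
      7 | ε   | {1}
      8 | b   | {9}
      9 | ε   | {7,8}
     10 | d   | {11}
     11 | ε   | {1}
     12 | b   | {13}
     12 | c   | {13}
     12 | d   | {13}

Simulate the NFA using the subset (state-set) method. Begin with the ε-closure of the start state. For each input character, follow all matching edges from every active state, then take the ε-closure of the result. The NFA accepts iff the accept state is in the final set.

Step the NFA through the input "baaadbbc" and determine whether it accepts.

initial (ε-close {0}): {0,1,2,3,4,6,7,8,10,12}
'b' @ 1: {1,3,4,5,6,7,8,9,12,13}  [accepting]
'a' @ 2: {1,3,4,5,6,7,8,12}
'a' @ 3: {1,3,4,5,6,7,8,12}
'a' @ 4: {1,3,4,5,6,7,8,12}
'd' @ 5: {13}  [accepting]
'b' @ 6: {}  — state set empty
rest 'bc' ignored (set empty)
after full input: {}  (accept=13 not in)

Answer: REJECT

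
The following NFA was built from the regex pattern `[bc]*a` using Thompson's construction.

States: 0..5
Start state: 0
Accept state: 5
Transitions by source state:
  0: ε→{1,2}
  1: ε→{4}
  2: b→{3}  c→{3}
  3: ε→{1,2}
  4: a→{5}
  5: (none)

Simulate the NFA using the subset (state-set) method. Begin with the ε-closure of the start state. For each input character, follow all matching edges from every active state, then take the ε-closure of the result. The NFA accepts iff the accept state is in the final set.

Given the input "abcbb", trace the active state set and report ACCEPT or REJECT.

S₀ = ε-closure({0}) = {0,1,2,4}
'a' @ 1: {5}  ✓accept
'b' @ 2: {}  — dead — no transitions
rest 'cbb' ignored (set empty)
after full input: {}  (accept=5 not in)

Answer: REJECT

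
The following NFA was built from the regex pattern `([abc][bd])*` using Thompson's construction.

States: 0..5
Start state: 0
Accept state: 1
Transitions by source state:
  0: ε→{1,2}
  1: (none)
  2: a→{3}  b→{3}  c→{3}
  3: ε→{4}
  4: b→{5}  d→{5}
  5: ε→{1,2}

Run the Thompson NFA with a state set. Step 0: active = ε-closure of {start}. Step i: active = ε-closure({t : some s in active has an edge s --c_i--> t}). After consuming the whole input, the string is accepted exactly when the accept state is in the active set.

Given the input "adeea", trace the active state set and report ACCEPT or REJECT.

Answer: REJECT

Steps:
S₀ = ε-closure({0}) = {0,1,2}
'a' @ 1: {3,4}
'd' @ 2: {1,2,5}  ✓accept
'e' @ 3: {}  — state set empty
rest 'ea' ignored (set empty)
final: {}; accept 1 not in set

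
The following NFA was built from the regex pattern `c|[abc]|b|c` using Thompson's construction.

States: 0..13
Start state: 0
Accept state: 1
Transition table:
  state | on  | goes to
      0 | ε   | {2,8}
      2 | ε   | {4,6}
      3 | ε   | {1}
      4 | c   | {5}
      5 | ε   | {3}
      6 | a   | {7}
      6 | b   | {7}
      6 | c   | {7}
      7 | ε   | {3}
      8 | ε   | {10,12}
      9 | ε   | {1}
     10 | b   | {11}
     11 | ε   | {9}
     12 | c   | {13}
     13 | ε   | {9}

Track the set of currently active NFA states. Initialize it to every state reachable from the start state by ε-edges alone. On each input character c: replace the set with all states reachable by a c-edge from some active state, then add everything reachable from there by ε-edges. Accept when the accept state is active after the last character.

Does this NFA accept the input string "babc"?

initial (ε-close {0}): {0,2,4,6,8,10,12}
'b' @ 1: {1,3,7,9,11}  (accept∈set)
'a' @ 2: {}  — state set empty
rest 'bc' ignored (set empty)
end set {} — state 1 not in

Answer: REJECT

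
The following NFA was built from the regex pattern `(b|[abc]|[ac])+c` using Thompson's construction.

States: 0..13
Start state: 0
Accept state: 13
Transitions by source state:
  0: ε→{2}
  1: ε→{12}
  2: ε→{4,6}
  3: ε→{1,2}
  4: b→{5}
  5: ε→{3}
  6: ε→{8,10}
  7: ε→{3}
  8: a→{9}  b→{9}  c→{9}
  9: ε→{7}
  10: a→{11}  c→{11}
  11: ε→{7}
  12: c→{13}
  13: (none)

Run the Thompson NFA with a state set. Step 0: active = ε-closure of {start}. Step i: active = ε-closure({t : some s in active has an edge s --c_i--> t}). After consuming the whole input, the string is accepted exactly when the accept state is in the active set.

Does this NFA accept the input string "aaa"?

Answer: REJECT

Derivation:
S₀ = ε-closure({0}) = {0,2,4,6,8,10}
'a' @ 1: {1,2,3,4,6,7,8,9,10,11,12}
'a' @ 2: {1,2,3,4,6,7,8,9,10,11,12}
'a' @ 3: {1,2,3,4,6,7,8,9,10,11,12}
final: {1,2,3,4,6,7,8,9,10,11,12}; accept 13 not in set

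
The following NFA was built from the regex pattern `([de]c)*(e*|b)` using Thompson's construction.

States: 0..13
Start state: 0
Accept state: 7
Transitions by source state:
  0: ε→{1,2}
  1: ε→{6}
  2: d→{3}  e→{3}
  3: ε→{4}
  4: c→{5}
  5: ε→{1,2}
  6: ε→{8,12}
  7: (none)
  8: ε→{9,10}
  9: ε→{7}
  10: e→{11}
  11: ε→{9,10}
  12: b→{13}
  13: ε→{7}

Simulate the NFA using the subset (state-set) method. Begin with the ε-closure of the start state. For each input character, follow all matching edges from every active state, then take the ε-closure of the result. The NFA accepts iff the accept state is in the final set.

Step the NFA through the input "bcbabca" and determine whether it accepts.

Answer: REJECT

Steps:
S₀ = ε-closure({0}) = {0,1,2,6,7,8,9,10,12}
'b' @ 1: {7,13}  (accept∈set)
'c' @ 2: {}  — dead — no transitions
rest 'babca' ignored (set empty)
after full input: {}  (accept=7 not in)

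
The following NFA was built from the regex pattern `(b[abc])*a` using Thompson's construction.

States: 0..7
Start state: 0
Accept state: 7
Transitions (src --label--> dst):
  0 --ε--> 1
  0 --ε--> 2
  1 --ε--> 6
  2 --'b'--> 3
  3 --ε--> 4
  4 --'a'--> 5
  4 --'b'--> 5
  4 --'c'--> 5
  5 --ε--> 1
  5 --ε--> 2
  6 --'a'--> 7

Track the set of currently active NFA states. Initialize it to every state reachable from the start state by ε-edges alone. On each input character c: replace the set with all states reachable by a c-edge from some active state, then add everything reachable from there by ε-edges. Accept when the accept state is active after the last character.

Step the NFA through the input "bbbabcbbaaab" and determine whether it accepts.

initial (ε-close {0}): {0,1,2,6}
'b' @ 1: {3,4}
'b' @ 2: {1,2,5,6}
'b' @ 3: {3,4}
'a' @ 4: {1,2,5,6}
'b' @ 5: {3,4}
'c' @ 6: {1,2,5,6}
'b' @ 7: {3,4}
'b' @ 8: {1,2,5,6}
'a' @ 9: {7}  (accept∈set)
'a' @ 10: {}  — state set empty
rest 'ab' ignored (set empty)
after full input: {}  (accept=7 not in)

Answer: REJECT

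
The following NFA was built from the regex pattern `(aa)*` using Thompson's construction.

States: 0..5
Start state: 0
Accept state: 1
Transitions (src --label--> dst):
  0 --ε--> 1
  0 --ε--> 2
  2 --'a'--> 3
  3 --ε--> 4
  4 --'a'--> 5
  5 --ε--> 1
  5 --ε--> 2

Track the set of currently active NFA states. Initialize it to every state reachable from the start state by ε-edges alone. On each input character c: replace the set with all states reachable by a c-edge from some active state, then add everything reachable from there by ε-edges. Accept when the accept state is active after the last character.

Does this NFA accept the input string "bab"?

Answer: REJECT

Steps:
S₀ = ε-closure({0}) = {0,1,2}
'b' @ 1: {}  — no active states
rest 'ab' ignored (set empty)
after full input: {}  (accept=1 not in)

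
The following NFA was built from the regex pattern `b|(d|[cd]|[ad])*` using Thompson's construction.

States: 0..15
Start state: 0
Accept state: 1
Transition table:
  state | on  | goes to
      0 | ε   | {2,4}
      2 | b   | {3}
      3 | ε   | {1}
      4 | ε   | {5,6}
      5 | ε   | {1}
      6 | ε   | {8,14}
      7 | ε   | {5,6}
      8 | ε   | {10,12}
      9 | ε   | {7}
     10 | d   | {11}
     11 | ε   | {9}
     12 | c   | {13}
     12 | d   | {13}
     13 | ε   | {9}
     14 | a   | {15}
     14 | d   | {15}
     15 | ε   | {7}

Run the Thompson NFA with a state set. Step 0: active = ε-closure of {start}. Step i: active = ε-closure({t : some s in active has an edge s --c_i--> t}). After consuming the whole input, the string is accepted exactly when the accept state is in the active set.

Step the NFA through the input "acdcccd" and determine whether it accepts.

start: ε-closure({0}) = {0,1,2,4,5,6,8,10,12,14}
'a' @ 1: {1,5,6,7,8,10,12,14,15}  [accepting]
'c' @ 2: {1,5,6,7,8,9,10,12,13,14}  [accepting]
'd' @ 3: {1,5,6,7,8,9,10,11,12,13,14,15}  [accepting]
'c' @ 4: {1,5,6,7,8,9,10,12,13,14}  [accepting]
'c' @ 5: {1,5,6,7,8,9,10,12,13,14}  [accepting]
'c' @ 6: {1,5,6,7,8,9,10,12,13,14}  [accepting]
'd' @ 7: {1,5,6,7,8,9,10,11,12,13,14,15}  [accepting]
end set {1,5,6,7,8,9,10,11,12,13,14,15} — state 1 in

Answer: ACCEPT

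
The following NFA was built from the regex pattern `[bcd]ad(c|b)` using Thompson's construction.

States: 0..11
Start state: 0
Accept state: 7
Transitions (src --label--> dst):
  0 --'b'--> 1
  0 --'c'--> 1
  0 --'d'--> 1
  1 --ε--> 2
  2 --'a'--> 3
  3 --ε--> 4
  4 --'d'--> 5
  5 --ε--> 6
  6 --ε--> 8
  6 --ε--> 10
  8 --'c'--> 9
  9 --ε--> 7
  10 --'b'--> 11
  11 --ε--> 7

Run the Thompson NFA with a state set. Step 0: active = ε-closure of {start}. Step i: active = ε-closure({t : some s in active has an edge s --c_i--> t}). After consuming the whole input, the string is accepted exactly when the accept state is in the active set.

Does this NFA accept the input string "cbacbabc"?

Answer: REJECT

Trace:
S₀ = ε-closure({0}) = {0}
'c' @ 1: {1,2}
'b' @ 2: {}  — dead — no transitions
rest 'acbabc' ignored (set empty)
final: {}; accept 7 not in set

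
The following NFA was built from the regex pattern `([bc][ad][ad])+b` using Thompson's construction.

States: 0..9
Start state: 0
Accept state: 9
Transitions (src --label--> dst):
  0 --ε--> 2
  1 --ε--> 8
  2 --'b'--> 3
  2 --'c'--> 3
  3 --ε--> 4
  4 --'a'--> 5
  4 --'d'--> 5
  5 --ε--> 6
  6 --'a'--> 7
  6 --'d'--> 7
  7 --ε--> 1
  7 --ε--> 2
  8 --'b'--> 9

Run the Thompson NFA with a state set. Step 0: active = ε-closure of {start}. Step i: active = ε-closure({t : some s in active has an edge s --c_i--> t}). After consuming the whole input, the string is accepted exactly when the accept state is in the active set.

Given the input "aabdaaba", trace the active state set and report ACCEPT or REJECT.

S₀ = ε-closure({0}) = {0,2}
'a' @ 1: {}  — state set empty
rest 'abdaaba' ignored (set empty)
final: {}; accept 9 not in set

Answer: REJECT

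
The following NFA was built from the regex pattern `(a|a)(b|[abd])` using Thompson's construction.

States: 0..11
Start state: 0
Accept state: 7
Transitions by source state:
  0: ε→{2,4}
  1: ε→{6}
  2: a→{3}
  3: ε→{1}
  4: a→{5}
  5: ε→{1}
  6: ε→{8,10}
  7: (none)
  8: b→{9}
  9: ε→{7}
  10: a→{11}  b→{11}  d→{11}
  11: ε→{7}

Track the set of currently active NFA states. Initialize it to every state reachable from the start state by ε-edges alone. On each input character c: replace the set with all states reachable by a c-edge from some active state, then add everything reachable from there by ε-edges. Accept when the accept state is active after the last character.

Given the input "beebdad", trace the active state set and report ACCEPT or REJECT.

Answer: REJECT

Derivation:
initial (ε-close {0}): {0,2,4}
'b' @ 1: {}  — state set empty
rest 'eebdad' ignored (set empty)
end set {} — state 7 not in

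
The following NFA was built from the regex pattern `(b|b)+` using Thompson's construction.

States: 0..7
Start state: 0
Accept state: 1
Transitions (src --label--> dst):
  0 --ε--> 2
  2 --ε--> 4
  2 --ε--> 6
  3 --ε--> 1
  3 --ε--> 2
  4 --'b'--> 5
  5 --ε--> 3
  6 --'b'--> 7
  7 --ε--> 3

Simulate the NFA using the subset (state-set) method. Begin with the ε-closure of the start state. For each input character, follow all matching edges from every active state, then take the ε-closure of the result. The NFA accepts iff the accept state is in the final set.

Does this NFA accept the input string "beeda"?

initial (ε-close {0}): {0,2,4,6}
'b' @ 1: {1,2,3,4,5,6,7}  ✓accept
'e' @ 2: {}  — no active states
rest 'eda' ignored (set empty)
final: {}; accept 1 not in set

Answer: REJECT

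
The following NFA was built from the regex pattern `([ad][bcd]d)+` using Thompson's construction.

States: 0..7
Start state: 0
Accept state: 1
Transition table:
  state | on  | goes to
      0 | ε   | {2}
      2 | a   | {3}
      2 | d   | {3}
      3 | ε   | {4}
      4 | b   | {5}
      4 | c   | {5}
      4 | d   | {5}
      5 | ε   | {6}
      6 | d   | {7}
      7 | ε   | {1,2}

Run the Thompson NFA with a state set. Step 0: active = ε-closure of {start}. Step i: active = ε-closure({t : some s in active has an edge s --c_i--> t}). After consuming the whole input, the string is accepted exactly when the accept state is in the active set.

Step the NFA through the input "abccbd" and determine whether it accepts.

Answer: REJECT

Steps:
start: ε-closure({0}) = {0,2}
'a' @ 1: {3,4}
'b' @ 2: {5,6}
'c' @ 3: {}  — state set empty
rest 'cbd' ignored (set empty)
after full input: {}  (accept=1 not in)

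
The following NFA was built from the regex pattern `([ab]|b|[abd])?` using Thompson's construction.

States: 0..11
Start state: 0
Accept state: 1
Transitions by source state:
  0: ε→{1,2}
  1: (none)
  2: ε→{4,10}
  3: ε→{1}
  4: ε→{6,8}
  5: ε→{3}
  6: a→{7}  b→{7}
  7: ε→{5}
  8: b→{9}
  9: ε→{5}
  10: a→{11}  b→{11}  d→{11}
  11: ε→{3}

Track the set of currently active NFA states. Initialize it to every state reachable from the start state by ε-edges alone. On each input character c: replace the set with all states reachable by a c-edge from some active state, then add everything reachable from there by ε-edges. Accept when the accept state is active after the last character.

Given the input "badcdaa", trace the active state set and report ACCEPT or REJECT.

Answer: REJECT

Trace:
S₀ = ε-closure({0}) = {0,1,2,4,6,8,10}
'b' @ 1: {1,3,5,7,9,11}  ✓accept
'a' @ 2: {}  — no active states
rest 'dcdaa' ignored (set empty)
end set {} — state 1 not in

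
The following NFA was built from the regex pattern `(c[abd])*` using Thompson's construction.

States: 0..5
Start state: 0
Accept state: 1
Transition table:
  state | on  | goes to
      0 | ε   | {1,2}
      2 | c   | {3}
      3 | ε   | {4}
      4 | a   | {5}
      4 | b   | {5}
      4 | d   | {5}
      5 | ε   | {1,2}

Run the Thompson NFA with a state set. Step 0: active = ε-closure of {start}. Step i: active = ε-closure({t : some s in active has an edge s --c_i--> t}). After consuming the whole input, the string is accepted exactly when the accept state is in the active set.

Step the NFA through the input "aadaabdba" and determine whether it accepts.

S₀ = ε-closure({0}) = {0,1,2}
'a' @ 1: {}  — state set empty
rest 'adaabdba' ignored (set empty)
final: {}; accept 1 not in set

Answer: REJECT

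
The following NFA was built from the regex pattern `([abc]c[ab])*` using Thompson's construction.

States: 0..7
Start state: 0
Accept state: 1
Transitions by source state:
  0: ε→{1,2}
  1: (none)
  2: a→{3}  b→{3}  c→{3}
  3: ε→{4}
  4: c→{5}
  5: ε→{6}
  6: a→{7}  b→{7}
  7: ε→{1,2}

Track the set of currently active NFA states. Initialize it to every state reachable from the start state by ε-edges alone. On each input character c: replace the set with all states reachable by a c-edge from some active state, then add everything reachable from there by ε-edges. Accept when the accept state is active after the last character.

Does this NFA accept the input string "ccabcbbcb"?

initial (ε-close {0}): {0,1,2}
'c' @ 1: {3,4}
'c' @ 2: {5,6}
'a' @ 3: {1,2,7}  ✓accept
'b' @ 4: {3,4}
'c' @ 5: {5,6}
'b' @ 6: {1,2,7}  ✓accept
'b' @ 7: {3,4}
'c' @ 8: {5,6}
'b' @ 9: {1,2,7}  ✓accept
final: {1,2,7}; accept 1 in set

Answer: ACCEPT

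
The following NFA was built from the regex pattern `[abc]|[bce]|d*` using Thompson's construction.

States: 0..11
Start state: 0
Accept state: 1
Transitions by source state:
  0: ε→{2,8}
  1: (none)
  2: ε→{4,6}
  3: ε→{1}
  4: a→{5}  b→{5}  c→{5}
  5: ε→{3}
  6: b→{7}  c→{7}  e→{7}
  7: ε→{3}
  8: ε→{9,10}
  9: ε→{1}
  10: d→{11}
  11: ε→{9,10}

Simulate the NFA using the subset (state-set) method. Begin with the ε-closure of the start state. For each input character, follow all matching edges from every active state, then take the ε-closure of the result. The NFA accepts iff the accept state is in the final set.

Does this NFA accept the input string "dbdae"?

Answer: REJECT

Derivation:
S₀ = ε-closure({0}) = {0,1,2,4,6,8,9,10}
'd' @ 1: {1,9,10,11}  ✓accept
'b' @ 2: {}  — no active states
rest 'dae' ignored (set empty)
end set {} — state 1 not in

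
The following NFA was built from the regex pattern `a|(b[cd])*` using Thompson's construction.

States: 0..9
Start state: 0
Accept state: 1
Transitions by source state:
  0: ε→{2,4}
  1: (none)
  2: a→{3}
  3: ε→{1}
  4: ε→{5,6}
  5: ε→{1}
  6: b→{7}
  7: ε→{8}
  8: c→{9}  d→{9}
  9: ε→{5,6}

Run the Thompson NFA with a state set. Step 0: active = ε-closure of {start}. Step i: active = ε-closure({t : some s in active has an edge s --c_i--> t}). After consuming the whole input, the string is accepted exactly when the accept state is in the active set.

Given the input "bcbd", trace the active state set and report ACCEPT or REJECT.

Answer: ACCEPT

Trace:
S₀ = ε-closure({0}) = {0,1,2,4,5,6}
'b' @ 1: {7,8}
'c' @ 2: {1,5,6,9}  [accepting]
'b' @ 3: {7,8}
'd' @ 4: {1,5,6,9}  [accepting]
final: {1,5,6,9}; accept 1 in set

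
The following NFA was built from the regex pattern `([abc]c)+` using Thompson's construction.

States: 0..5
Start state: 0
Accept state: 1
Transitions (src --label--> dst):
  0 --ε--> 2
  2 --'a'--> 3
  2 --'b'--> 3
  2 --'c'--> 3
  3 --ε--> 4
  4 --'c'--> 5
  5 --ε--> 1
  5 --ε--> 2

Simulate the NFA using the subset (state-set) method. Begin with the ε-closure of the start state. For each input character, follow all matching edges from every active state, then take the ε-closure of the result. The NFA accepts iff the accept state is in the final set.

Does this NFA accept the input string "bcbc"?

Answer: ACCEPT

Derivation:
S₀ = ε-closure({0}) = {0,2}
'b' @ 1: {3,4}
'c' @ 2: {1,2,5}  [accepting]
'b' @ 3: {3,4}
'c' @ 4: {1,2,5}  [accepting]
final: {1,2,5}; accept 1 in set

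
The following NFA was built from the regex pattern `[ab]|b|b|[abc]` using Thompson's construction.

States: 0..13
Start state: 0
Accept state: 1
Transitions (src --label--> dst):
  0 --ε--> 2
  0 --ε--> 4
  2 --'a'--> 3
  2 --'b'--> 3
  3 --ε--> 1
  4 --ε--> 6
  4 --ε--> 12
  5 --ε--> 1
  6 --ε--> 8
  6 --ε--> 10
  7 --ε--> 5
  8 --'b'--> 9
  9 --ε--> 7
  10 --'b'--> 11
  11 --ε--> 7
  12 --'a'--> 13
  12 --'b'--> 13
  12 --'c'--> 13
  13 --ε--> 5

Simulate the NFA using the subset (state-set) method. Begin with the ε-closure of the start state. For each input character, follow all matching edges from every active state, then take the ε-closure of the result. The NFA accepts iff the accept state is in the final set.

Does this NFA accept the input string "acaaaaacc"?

Answer: REJECT

Derivation:
S₀ = ε-closure({0}) = {0,2,4,6,8,10,12}
'a' @ 1: {1,3,5,13}  [accepting]
'c' @ 2: {}  — no active states
rest 'aaaaacc' ignored (set empty)
after full input: {}  (accept=1 not in)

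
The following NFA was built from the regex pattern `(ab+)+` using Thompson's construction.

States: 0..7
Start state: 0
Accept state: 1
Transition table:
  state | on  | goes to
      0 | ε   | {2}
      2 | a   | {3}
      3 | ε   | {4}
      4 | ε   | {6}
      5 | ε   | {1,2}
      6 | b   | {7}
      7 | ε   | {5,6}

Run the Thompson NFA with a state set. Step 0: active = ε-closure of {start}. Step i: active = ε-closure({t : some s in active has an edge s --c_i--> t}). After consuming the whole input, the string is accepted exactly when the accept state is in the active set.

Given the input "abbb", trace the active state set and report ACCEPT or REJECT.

Answer: ACCEPT

Trace:
initial (ε-close {0}): {0,2}
'a' @ 1: {3,4,6}
'b' @ 2: {1,2,5,6,7}  (accept∈set)
'b' @ 3: {1,2,5,6,7}  (accept∈set)
'b' @ 4: {1,2,5,6,7}  (accept∈set)
after full input: {1,2,5,6,7}  (accept=1 in)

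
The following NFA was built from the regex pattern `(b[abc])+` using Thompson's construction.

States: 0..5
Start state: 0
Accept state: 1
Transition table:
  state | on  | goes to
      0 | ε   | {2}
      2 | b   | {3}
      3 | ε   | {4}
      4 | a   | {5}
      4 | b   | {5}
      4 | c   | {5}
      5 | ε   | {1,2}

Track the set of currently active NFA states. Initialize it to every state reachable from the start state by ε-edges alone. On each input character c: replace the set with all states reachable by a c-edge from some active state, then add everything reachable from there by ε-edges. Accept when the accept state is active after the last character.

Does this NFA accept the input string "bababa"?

Answer: ACCEPT

Derivation:
start: ε-closure({0}) = {0,2}
'b' @ 1: {3,4}
'a' @ 2: {1,2,5}  [accepting]
'b' @ 3: {3,4}
'a' @ 4: {1,2,5}  [accepting]
'b' @ 5: {3,4}
'a' @ 6: {1,2,5}  [accepting]
end set {1,2,5} — state 1 in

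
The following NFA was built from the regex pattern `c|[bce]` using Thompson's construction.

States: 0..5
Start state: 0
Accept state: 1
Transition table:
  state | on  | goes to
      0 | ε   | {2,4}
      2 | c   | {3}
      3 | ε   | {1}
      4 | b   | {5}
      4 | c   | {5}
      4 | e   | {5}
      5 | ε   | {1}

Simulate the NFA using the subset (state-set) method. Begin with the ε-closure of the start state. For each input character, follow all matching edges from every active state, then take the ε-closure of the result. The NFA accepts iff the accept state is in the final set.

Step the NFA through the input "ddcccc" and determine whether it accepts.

S₀ = ε-closure({0}) = {0,2,4}
'd' @ 1: {}  — state set empty
rest 'dcccc' ignored (set empty)
end set {} — state 1 not in

Answer: REJECT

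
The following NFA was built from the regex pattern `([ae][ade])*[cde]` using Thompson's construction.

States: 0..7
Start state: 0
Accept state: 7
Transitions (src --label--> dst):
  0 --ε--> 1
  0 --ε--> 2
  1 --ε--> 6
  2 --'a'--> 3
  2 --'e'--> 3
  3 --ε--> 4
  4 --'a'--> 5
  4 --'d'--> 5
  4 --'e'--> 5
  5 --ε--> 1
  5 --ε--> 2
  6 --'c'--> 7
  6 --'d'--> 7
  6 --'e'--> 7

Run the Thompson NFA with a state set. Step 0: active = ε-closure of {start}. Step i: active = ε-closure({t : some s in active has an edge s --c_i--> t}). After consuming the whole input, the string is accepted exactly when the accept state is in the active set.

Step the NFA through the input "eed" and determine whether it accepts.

Answer: ACCEPT

Derivation:
initial (ε-close {0}): {0,1,2,6}
'e' @ 1: {3,4,7}  ✓accept
'e' @ 2: {1,2,5,6}
'd' @ 3: {7}  ✓accept
final: {7}; accept 7 in set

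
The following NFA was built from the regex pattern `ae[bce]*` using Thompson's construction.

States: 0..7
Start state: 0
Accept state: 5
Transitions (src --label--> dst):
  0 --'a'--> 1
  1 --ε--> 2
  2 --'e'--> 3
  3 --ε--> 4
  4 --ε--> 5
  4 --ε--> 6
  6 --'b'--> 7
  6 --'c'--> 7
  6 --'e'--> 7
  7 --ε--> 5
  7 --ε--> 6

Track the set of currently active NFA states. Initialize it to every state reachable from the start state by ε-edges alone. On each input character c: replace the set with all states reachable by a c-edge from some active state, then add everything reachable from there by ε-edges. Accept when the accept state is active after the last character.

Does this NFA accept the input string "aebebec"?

Answer: ACCEPT

Trace:
start: ε-closure({0}) = {0}
'a' @ 1: {1,2}
'e' @ 2: {3,4,5,6}  (accept∈set)
'b' @ 3: {5,6,7}  (accept∈set)
'e' @ 4: {5,6,7}  (accept∈set)
'b' @ 5: {5,6,7}  (accept∈set)
'e' @ 6: {5,6,7}  (accept∈set)
'c' @ 7: {5,6,7}  (accept∈set)
final: {5,6,7}; accept 5 in set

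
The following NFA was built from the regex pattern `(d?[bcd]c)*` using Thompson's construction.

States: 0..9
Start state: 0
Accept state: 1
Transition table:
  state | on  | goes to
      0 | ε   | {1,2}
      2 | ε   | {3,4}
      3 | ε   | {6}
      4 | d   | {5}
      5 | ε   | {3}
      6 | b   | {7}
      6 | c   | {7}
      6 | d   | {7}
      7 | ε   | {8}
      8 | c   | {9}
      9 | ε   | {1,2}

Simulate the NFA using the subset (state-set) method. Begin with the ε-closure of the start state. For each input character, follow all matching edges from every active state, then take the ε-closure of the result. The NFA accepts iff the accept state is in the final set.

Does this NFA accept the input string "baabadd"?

Answer: REJECT

Trace:
S₀ = ε-closure({0}) = {0,1,2,3,4,6}
'b' @ 1: {7,8}
'a' @ 2: {}  — dead — no transitions
rest 'abadd' ignored (set empty)
end set {} — state 1 not in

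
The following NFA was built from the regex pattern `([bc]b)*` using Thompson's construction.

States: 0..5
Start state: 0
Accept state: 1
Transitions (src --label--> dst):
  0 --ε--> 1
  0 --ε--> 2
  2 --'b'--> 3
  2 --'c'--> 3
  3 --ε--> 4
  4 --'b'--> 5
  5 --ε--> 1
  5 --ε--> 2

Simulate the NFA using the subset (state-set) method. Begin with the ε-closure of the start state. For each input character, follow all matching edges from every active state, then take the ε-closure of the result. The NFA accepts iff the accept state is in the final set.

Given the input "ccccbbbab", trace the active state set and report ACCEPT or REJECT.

S₀ = ε-closure({0}) = {0,1,2}
'c' @ 1: {3,4}
'c' @ 2: {}  — dead — no transitions
rest 'ccbbbab' ignored (set empty)
final: {}; accept 1 not in set

Answer: REJECT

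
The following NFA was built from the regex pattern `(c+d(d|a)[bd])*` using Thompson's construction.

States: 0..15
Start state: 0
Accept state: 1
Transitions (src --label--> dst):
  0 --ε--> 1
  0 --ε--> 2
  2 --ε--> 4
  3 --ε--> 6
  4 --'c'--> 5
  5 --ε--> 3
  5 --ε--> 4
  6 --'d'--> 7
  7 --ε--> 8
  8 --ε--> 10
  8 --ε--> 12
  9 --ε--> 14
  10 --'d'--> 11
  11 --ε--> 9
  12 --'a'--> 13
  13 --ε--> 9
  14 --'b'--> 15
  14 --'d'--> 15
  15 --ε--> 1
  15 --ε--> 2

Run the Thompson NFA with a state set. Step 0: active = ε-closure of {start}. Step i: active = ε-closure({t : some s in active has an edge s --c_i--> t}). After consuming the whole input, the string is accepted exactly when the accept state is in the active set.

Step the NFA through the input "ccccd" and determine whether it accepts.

Answer: REJECT

Derivation:
start: ε-closure({0}) = {0,1,2,4}
'c' @ 1: {3,4,5,6}
'c' @ 2: {3,4,5,6}
'c' @ 3: {3,4,5,6}
'c' @ 4: {3,4,5,6}
'd' @ 5: {7,8,10,12}
end set {7,8,10,12} — state 1 not in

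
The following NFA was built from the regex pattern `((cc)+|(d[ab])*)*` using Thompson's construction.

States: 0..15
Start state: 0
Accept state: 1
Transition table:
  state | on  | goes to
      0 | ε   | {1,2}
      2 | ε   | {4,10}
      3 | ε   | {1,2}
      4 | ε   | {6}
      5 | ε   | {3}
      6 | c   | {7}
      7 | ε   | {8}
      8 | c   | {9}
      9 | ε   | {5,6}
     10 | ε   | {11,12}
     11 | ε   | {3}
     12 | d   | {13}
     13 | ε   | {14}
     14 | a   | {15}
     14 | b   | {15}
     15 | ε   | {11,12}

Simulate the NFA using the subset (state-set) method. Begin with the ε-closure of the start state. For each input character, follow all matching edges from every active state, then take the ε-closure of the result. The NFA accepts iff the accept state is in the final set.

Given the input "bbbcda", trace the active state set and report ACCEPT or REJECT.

Answer: REJECT

Steps:
start: ε-closure({0}) = {0,1,2,3,4,6,10,11,12}
'b' @ 1: {}  — dead — no transitions
rest 'bbcda' ignored (set empty)
after full input: {}  (accept=1 not in)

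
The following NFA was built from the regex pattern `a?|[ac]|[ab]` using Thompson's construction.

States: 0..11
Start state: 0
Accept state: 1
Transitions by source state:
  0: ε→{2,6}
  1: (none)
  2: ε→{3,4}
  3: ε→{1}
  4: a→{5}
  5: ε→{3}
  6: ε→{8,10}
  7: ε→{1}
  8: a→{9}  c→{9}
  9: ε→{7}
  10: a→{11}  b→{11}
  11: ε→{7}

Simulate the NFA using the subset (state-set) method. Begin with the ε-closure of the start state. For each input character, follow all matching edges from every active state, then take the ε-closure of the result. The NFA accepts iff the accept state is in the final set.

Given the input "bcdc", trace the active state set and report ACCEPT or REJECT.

Answer: REJECT

Trace:
start: ε-closure({0}) = {0,1,2,3,4,6,8,10}
'b' @ 1: {1,7,11}  [accepting]
'c' @ 2: {}  — no active states
rest 'dc' ignored (set empty)
end set {} — state 1 not in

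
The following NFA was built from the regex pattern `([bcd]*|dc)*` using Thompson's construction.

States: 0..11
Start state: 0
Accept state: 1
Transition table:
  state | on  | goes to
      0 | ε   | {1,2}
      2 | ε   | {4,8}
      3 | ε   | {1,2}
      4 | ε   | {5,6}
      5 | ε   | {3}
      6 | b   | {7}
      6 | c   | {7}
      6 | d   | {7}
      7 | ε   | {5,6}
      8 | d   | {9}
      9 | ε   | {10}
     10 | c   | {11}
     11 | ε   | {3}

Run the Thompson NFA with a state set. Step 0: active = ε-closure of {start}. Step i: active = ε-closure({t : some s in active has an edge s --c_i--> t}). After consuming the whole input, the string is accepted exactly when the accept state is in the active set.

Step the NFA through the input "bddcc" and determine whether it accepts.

initial (ε-close {0}): {0,1,2,3,4,5,6,8}
'b' @ 1: {1,2,3,4,5,6,7,8}  (accept∈set)
'd' @ 2: {1,2,3,4,5,6,7,8,9,10}  (accept∈set)
'd' @ 3: {1,2,3,4,5,6,7,8,9,10}  (accept∈set)
'c' @ 4: {1,2,3,4,5,6,7,8,11}  (accept∈set)
'c' @ 5: {1,2,3,4,5,6,7,8}  (accept∈set)
after full input: {1,2,3,4,5,6,7,8}  (accept=1 in)

Answer: ACCEPT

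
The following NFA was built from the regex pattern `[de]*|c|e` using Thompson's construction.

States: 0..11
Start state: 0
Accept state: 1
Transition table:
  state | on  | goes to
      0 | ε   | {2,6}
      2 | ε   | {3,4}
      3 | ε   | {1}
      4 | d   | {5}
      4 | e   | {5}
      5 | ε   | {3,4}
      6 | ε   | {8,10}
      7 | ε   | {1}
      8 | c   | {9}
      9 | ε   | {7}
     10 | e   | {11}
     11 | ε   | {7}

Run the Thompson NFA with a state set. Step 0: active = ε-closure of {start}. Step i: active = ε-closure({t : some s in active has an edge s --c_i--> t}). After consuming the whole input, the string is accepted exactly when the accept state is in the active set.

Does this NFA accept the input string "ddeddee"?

start: ε-closure({0}) = {0,1,2,3,4,6,8,10}
'd' @ 1: {1,3,4,5}  (accept∈set)
'd' @ 2: {1,3,4,5}  (accept∈set)
'e' @ 3: {1,3,4,5}  (accept∈set)
'd' @ 4: {1,3,4,5}  (accept∈set)
'd' @ 5: {1,3,4,5}  (accept∈set)
'e' @ 6: {1,3,4,5}  (accept∈set)
'e' @ 7: {1,3,4,5}  (accept∈set)
end set {1,3,4,5} — state 1 in

Answer: ACCEPT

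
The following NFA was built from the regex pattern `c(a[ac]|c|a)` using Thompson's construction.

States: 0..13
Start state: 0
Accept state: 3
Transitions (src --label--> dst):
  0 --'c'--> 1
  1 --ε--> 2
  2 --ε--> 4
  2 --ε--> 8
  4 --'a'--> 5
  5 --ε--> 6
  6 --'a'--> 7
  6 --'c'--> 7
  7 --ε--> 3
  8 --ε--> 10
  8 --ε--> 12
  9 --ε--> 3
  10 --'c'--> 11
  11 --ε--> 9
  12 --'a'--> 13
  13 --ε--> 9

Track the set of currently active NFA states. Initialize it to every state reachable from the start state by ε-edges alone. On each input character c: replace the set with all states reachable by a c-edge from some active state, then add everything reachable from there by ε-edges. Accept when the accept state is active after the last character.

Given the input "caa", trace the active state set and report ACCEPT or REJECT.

S₀ = ε-closure({0}) = {0}
'c' @ 1: {1,2,4,8,10,12}
'a' @ 2: {3,5,6,9,13}  ✓accept
'a' @ 3: {3,7}  ✓accept
final: {3,7}; accept 3 in set

Answer: ACCEPT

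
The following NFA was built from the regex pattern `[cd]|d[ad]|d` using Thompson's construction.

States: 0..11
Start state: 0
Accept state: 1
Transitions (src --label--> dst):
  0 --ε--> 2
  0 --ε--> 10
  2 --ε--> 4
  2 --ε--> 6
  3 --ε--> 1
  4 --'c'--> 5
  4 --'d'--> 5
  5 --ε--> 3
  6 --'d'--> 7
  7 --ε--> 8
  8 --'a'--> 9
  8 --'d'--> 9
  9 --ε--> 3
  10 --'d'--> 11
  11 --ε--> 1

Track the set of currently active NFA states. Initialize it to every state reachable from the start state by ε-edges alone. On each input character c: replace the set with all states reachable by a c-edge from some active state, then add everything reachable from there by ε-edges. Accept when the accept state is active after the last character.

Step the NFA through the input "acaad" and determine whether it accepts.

Answer: REJECT

Trace:
initial (ε-close {0}): {0,2,4,6,10}
'a' @ 1: {}  — dead — no transitions
rest 'caad' ignored (set empty)
after full input: {}  (accept=1 not in)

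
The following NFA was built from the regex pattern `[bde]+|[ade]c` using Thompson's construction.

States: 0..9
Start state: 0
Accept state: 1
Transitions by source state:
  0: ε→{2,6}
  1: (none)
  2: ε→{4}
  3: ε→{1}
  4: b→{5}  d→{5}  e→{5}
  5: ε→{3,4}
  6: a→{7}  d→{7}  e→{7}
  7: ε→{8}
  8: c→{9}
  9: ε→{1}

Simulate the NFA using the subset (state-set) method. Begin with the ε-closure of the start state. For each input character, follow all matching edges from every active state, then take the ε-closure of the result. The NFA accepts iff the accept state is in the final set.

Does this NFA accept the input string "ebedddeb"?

start: ε-closure({0}) = {0,2,4,6}
'e' @ 1: {1,3,4,5,7,8}  [accepting]
'b' @ 2: {1,3,4,5}  [accepting]
'e' @ 3: {1,3,4,5}  [accepting]
'd' @ 4: {1,3,4,5}  [accepting]
'd' @ 5: {1,3,4,5}  [accepting]
'd' @ 6: {1,3,4,5}  [accepting]
'e' @ 7: {1,3,4,5}  [accepting]
'b' @ 8: {1,3,4,5}  [accepting]
final: {1,3,4,5}; accept 1 in set

Answer: ACCEPT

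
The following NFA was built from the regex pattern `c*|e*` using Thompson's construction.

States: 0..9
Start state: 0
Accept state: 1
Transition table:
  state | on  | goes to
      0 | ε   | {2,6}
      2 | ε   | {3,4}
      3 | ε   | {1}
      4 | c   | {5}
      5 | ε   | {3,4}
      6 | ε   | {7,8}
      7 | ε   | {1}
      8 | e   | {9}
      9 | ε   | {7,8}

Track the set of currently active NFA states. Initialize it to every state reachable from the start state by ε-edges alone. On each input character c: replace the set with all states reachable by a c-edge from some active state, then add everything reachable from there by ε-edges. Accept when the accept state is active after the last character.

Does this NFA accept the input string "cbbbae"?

Answer: REJECT

Trace:
initial (ε-close {0}): {0,1,2,3,4,6,7,8}
'c' @ 1: {1,3,4,5}  [accepting]
'b' @ 2: {}  — dead — no transitions
rest 'bbae' ignored (set empty)
end set {} — state 1 not in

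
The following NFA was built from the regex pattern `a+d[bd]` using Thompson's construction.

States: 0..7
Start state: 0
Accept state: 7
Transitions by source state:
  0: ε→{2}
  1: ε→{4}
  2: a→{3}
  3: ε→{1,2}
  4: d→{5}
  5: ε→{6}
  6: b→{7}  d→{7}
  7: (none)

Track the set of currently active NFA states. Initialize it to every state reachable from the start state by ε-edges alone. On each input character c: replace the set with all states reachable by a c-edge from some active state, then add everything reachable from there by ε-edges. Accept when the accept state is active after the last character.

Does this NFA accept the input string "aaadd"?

start: ε-closure({0}) = {0,2}
'a' @ 1: {1,2,3,4}
'a' @ 2: {1,2,3,4}
'a' @ 3: {1,2,3,4}
'd' @ 4: {5,6}
'd' @ 5: {7}  (accept∈set)
end set {7} — state 7 in

Answer: ACCEPT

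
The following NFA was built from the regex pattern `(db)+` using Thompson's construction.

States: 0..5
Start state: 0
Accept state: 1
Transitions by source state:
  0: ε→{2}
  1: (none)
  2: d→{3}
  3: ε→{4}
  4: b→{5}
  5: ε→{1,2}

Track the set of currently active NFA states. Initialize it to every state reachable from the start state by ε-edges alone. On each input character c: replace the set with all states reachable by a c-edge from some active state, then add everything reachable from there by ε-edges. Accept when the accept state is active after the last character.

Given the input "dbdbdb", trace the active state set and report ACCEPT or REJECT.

initial (ε-close {0}): {0,2}
'd' @ 1: {3,4}
'b' @ 2: {1,2,5}  [accepting]
'd' @ 3: {3,4}
'b' @ 4: {1,2,5}  [accepting]
'd' @ 5: {3,4}
'b' @ 6: {1,2,5}  [accepting]
after full input: {1,2,5}  (accept=1 in)

Answer: ACCEPT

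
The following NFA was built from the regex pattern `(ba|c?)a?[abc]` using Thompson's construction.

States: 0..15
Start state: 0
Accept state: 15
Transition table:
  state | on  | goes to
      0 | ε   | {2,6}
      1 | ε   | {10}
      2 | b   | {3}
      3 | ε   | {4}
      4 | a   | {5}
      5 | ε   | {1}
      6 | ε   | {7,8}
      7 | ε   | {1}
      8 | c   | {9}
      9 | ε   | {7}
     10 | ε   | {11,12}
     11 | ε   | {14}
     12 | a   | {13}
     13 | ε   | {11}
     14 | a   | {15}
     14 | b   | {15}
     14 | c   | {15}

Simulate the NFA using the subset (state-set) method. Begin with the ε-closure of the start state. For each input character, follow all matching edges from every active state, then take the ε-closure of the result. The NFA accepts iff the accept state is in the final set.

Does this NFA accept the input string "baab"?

S₀ = ε-closure({0}) = {0,1,2,6,7,8,10,11,12,14}
'b' @ 1: {3,4,15}  (accept∈set)
'a' @ 2: {1,5,10,11,12,14}
'a' @ 3: {11,13,14,15}  (accept∈set)
'b' @ 4: {15}  (accept∈set)
end set {15} — state 15 in

Answer: ACCEPT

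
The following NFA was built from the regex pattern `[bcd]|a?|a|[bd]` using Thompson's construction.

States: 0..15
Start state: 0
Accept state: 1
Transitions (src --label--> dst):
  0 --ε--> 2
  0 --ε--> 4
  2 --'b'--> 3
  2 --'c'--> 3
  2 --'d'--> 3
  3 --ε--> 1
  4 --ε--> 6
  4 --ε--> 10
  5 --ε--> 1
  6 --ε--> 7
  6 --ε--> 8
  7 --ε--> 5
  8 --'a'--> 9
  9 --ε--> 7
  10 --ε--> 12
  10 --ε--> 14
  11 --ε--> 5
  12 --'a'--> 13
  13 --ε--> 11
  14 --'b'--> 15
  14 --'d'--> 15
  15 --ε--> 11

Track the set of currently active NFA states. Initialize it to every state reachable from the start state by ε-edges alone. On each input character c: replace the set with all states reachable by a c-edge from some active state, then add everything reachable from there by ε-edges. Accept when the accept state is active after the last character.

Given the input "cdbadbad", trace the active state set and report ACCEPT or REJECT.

Answer: REJECT

Derivation:
initial (ε-close {0}): {0,1,2,4,5,6,7,8,10,12,14}
'c' @ 1: {1,3}  [accepting]
'd' @ 2: {}  — no active states
rest 'badbad' ignored (set empty)
final: {}; accept 1 not in set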